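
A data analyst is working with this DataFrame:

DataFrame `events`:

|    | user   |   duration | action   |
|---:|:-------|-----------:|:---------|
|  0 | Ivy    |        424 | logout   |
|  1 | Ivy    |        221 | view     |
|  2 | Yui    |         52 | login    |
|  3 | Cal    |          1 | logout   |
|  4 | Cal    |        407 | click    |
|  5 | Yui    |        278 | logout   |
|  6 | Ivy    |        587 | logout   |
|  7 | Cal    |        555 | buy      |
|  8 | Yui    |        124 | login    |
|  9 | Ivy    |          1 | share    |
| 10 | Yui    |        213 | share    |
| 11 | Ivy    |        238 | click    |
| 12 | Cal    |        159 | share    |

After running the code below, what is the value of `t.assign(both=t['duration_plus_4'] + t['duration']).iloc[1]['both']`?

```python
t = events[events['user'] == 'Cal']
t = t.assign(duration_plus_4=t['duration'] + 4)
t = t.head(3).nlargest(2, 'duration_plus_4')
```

818

filter rows where user == 'Cal':
   user  duration  action
3   Cal         1  logout
4   Cal       407   click
7   Cal       555     buy
12  Cal       159   share
add column duration_plus_4 = t['duration'] + 4:
   user  duration  action  duration_plus_4
3   Cal         1  logout                5
4   Cal       407   click              411
7   Cal       555     buy              559
12  Cal       159   share              163
take first 3 rows:
  user  duration  action  duration_plus_4
3  Cal         1  logout                5
4  Cal       407   click              411
7  Cal       555     buy              559
take 2 rows with largest duration_plus_4:
  user  duration action  duration_plus_4
7  Cal       555    buy              559
4  Cal       407  click              411
add column both = t['duration_plus_4'] + t['duration']:
  user  duration action  duration_plus_4  both
7  Cal       555    buy              559  1114
4  Cal       407  click              411   818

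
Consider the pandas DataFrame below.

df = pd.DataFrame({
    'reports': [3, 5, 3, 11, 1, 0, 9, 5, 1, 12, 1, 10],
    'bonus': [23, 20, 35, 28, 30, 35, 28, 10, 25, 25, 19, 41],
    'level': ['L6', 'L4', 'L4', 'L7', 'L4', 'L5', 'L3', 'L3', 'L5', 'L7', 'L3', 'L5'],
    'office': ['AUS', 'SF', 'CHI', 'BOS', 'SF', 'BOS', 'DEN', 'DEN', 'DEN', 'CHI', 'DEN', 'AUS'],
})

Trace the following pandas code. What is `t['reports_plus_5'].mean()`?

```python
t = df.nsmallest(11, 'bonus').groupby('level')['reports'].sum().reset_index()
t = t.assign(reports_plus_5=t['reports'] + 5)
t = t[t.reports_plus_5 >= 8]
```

take 11 rows with smallest bonus:
    reports  bonus level office
7         5     10    L3    DEN
10        1     19    L3    DEN
1         5     20    L4     SF
0         3     23    L6    AUS
8         1     25    L5    DEN
9        12     25    L7    CHI
3        11     28    L7    BOS
6         9     28    L3    DEN
4         1     30    L4     SF
2         3     35    L4    CHI
5         0     35    L5    BOS
group by level, sum of reports:
level
L3    15
L4     9
L5     1
L6     3
L7    23
Name: reports, dtype: int64
reset_index():
  level  reports
0    L3       15
1    L4        9
2    L5        1
3    L6        3
4    L7       23
add column reports_plus_5 = t['reports'] + 5:
  level  reports  reports_plus_5
0    L3       15              20
1    L4        9              14
2    L5        1               6
3    L6        3               8
4    L7       23              28
filter rows where reports_plus_5 >= 8:
  level  reports  reports_plus_5
0    L3       15              20
1    L4        9              14
3    L6        3               8
4    L7       23              28
Then the mean of column 'reports_plus_5': 17.5

17.5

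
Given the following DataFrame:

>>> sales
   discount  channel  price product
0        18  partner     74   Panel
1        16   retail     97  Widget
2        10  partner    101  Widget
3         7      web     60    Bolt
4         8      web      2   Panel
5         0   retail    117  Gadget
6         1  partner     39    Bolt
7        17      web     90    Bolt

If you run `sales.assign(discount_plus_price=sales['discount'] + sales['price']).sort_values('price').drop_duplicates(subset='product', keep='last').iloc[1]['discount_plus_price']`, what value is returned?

107

add column discount_plus_price = sales['discount'] + sales['price']:
   discount  channel  price product  discount_plus_price
0        18  partner     74   Panel                   92
1        16   retail     97  Widget                  113
2        10  partner    101  Widget                  111
3         7      web     60    Bolt                   67
4         8      web      2   Panel                   10
5         0   retail    117  Gadget                  117
6         1  partner     39    Bolt                   40
7        17      web     90    Bolt                  107
sort by price:
   discount  channel  price product  discount_plus_price
4         8      web      2   Panel                   10
6         1  partner     39    Bolt                   40
3         7      web     60    Bolt                   67
0        18  partner     74   Panel                   92
7        17      web     90    Bolt                  107
1        16   retail     97  Widget                  113
2        10  partner    101  Widget                  111
5         0   retail    117  Gadget                  117
drop duplicate product (keep=last):
   discount  channel  price product  discount_plus_price
0        18  partner     74   Panel                   92
7        17      web     90    Bolt                  107
2        10  partner    101  Widget                  111
5         0   retail    117  Gadget                  117
Then the value at position 1, column 'discount_plus_price': 107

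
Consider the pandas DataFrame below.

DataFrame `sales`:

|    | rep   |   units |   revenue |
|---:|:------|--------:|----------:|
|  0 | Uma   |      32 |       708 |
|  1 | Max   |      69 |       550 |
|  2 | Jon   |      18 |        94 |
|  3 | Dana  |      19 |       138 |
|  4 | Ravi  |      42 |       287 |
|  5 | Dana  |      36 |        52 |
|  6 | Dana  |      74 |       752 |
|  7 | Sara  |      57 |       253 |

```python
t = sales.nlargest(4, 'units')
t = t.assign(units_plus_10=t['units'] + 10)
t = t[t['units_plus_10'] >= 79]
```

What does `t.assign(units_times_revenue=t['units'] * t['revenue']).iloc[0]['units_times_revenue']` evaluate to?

take 4 rows with largest units:
    rep  units  revenue
6  Dana     74      752
1   Max     69      550
7  Sara     57      253
4  Ravi     42      287
add column units_plus_10 = t['units'] + 10:
    rep  units  revenue  units_plus_10
6  Dana     74      752             84
1   Max     69      550             79
7  Sara     57      253             67
4  Ravi     42      287             52
filter rows where units_plus_10 >= 79:
    rep  units  revenue  units_plus_10
6  Dana     74      752             84
1   Max     69      550             79
add column units_times_revenue = t['units'] * t['revenue']:
    rep  units  revenue  units_plus_10  units_times_revenue
6  Dana     74      752             84                55648
1   Max     69      550             79                37950
So iloc[0]['units_times_revenue'] = 55648.

55648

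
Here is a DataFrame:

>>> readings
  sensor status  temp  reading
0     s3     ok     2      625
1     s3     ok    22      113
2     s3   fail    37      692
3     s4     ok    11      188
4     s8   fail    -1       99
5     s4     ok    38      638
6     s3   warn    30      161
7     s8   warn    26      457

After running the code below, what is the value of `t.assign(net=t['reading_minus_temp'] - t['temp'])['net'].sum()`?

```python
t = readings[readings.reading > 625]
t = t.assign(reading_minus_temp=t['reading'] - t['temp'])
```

1180

filter rows where reading > 625:
  sensor status  temp  reading
2     s3   fail    37      692
5     s4     ok    38      638
add column reading_minus_temp = t['reading'] - t['temp']:
  sensor status  temp  reading  reading_minus_temp
2     s3   fail    37      692                 655
5     s4     ok    38      638                 600
add column net = t['reading_minus_temp'] - t['temp']:
  sensor status  temp  reading  reading_minus_temp  net
2     s3   fail    37      692                 655  618
5     s4     ok    38      638                 600  562
Taking the sum of column 'net' gives 1180.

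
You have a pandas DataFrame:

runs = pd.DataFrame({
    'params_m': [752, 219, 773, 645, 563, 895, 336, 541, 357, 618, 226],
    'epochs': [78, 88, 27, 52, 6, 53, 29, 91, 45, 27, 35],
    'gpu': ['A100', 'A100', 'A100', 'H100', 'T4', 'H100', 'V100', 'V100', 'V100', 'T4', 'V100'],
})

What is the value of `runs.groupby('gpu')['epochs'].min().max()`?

52

group by gpu, min of epochs:
gpu
A100    27
H100    52
T4       6
V100    29
Name: epochs, dtype: int64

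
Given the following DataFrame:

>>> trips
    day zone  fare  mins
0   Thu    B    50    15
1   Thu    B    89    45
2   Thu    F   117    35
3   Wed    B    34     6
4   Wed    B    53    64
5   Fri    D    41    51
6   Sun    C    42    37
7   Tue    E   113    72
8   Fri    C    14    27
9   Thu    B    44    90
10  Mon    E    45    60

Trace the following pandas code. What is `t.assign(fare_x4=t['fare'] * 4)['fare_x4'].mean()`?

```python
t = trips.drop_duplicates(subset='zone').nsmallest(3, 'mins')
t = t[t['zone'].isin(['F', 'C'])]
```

318.0

drop duplicate zone (keep=first):
   day zone  fare  mins
0  Thu    B    50    15
2  Thu    F   117    35
5  Fri    D    41    51
6  Sun    C    42    37
7  Tue    E   113    72
take 3 rows with smallest mins:
   day zone  fare  mins
0  Thu    B    50    15
2  Thu    F   117    35
6  Sun    C    42    37
filter rows where zone in ['F', 'C']:
   day zone  fare  mins
2  Thu    F   117    35
6  Sun    C    42    37
add column fare_x4 = t['fare'] * 4:
   day zone  fare  mins  fare_x4
2  Thu    F   117    35      468
6  Sun    C    42    37      168
Taking the mean of column 'fare_x4' gives 318.0.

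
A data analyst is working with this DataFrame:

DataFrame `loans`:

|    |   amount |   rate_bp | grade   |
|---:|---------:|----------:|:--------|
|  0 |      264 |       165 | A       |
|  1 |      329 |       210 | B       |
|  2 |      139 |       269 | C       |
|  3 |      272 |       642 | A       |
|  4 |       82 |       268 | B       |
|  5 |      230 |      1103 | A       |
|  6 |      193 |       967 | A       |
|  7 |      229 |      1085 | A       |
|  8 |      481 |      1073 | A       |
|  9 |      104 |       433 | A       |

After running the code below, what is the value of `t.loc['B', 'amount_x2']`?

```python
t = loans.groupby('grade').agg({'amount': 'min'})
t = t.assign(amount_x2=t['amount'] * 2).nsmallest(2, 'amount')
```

164

group by grade, min of amount:
       amount
grade        
A         104
B          82
C         139
add column amount_x2 = t['amount'] * 2:
       amount  amount_x2
grade                   
A         104        208
B          82        164
C         139        278
take 2 rows with smallest amount:
       amount  amount_x2
grade                   
B          82        164
A         104        208
So loc['B', 'amount_x2'] = 164.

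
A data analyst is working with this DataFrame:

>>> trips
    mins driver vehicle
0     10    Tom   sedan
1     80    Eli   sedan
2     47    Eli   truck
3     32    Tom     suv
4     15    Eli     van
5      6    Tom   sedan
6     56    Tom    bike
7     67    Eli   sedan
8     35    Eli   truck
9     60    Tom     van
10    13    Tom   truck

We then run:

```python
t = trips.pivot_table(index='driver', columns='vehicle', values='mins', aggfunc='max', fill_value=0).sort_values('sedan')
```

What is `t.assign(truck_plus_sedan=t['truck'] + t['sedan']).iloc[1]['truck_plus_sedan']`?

pivot: rows=driver, cols=vehicle, max(mins):
vehicle  bike  sedan  suv  truck  van
driver                               
Eli         0     80    0     47   15
Tom        56     10   32     13   60
sort by sedan:
vehicle  bike  sedan  suv  truck  van
driver                               
Tom        56     10   32     13   60
Eli         0     80    0     47   15
add column truck_plus_sedan = t['truck'] + t['sedan']:
vehicle  bike  sedan  suv  truck  van  truck_plus_sedan
driver                                                 
Tom        56     10   32     13   60                23
Eli         0     80    0     47   15               127

127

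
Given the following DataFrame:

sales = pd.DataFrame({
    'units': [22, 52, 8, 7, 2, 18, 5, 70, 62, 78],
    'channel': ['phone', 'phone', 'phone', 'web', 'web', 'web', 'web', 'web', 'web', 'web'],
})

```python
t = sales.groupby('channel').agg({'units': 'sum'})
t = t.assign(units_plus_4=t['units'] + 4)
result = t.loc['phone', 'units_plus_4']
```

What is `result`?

86

group by channel, sum of units:
         units
channel       
phone       82
web        242
add column units_plus_4 = t['units'] + 4:
         units  units_plus_4
channel                     
phone       82            86
web        242           246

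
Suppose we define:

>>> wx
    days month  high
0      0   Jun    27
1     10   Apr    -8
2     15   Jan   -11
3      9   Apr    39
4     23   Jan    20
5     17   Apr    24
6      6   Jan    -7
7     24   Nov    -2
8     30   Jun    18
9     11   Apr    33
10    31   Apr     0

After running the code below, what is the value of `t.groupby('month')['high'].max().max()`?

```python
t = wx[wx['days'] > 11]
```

24

filter rows where days > 11:
    days month  high
2     15   Jan   -11
4     23   Jan    20
5     17   Apr    24
7     24   Nov    -2
8     30   Jun    18
10    31   Apr     0
group by month, max of high:
month
Apr    24
Jan    20
Jun    18
Nov    -2
Name: high, dtype: int64
Then the max of the resulting series: 24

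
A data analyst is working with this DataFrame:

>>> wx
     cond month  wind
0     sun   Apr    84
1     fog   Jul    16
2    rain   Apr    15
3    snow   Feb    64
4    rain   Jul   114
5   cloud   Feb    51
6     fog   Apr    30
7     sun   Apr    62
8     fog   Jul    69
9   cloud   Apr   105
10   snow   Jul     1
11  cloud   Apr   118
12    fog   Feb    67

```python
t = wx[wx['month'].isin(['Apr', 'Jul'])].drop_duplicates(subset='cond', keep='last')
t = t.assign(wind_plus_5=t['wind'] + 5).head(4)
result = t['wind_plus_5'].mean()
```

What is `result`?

filter rows where month in ['Apr', 'Jul']:
     cond month  wind
0     sun   Apr    84
1     fog   Jul    16
2    rain   Apr    15
4    rain   Jul   114
6     fog   Apr    30
7     sun   Apr    62
8     fog   Jul    69
9   cloud   Apr   105
10   snow   Jul     1
11  cloud   Apr   118
drop duplicate cond (keep=last):
     cond month  wind
4    rain   Jul   114
7     sun   Apr    62
8     fog   Jul    69
10   snow   Jul     1
11  cloud   Apr   118
add column wind_plus_5 = t['wind'] + 5:
     cond month  wind  wind_plus_5
4    rain   Jul   114          119
7     sun   Apr    62           67
8     fog   Jul    69           74
10   snow   Jul     1            6
11  cloud   Apr   118          123
take first 4 rows:
    cond month  wind  wind_plus_5
4   rain   Jul   114          119
7    sun   Apr    62           67
8    fog   Jul    69           74
10  snow   Jul     1            6

66.5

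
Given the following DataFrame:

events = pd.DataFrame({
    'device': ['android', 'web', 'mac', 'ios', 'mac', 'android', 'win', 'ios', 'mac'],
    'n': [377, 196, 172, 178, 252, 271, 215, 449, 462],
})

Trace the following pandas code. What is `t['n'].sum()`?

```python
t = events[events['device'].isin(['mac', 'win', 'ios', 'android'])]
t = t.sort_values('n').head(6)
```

1465

filter rows where device in ['mac', 'win', 'ios', 'android']:
    device    n
0  android  377
2      mac  172
3      ios  178
4      mac  252
5  android  271
6      win  215
7      ios  449
8      mac  462
sort by n:
    device    n
2      mac  172
3      ios  178
6      win  215
4      mac  252
5  android  271
0  android  377
7      ios  449
8      mac  462
take first 6 rows:
    device    n
2      mac  172
3      ios  178
6      win  215
4      mac  252
5  android  271
0  android  377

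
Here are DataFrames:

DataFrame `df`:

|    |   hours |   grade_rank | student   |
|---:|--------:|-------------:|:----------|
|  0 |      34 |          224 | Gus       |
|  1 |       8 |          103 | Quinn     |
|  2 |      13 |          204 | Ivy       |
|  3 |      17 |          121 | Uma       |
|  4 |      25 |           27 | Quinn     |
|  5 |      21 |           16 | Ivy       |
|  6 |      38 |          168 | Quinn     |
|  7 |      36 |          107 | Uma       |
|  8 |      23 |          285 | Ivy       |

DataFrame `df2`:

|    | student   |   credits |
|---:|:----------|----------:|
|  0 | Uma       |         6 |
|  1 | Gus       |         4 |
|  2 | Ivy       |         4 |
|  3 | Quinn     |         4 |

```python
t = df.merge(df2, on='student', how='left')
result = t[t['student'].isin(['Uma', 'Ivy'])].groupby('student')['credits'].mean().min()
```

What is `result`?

merge on 'student' (how='left') → 9 rows:
   hours  grade_rank student  credits
0     34         224     Gus        4
1      8         103   Quinn        4
2     13         204     Ivy        4
3     17         121     Uma        6
4     25          27   Quinn        4
5     21          16     Ivy        4
6     38         168   Quinn        4
7     36         107     Uma        6
8     23         285     Ivy        4
filter rows where student in ['Uma', 'Ivy']:
   hours  grade_rank student  credits
2     13         204     Ivy        4
3     17         121     Uma        6
5     21          16     Ivy        4
7     36         107     Uma        6
8     23         285     Ivy        4
group by student, mean of credits:
student
Ivy    4.0
Uma    6.0
Name: credits, dtype: float64
Hence 4.0.

4.0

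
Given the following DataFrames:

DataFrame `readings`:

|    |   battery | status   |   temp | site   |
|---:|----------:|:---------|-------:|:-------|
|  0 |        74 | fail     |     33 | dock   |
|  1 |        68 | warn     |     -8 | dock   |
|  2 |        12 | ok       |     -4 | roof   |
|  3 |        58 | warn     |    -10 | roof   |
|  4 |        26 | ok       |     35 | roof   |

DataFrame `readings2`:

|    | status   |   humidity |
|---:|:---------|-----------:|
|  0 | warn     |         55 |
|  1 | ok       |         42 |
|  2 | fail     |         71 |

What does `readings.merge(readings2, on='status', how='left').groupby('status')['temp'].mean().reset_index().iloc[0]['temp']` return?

33.0

merge on 'status' (how='left') → 5 rows:
   battery status  temp  site  humidity
0       74   fail    33  dock        71
1       68   warn    -8  dock        55
2       12     ok    -4  roof        42
3       58   warn   -10  roof        55
4       26     ok    35  roof        42
group by status, mean of temp:
status
fail    33.0
ok      15.5
warn    -9.0
Name: temp, dtype: float64
reset_index():
  status  temp
0   fail  33.0
1     ok  15.5
2   warn  -9.0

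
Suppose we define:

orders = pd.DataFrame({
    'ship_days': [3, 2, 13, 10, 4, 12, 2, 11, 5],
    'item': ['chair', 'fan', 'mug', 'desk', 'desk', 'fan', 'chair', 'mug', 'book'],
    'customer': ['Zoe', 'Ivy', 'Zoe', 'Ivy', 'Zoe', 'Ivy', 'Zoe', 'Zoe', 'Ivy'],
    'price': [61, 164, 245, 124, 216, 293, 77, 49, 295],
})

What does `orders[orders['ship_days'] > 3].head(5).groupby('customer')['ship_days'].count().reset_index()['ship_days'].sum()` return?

filter rows where ship_days > 3:
   ship_days  item customer  price
2         13   mug      Zoe    245
3         10  desk      Ivy    124
4          4  desk      Zoe    216
5         12   fan      Ivy    293
7         11   mug      Zoe     49
8          5  book      Ivy    295
take first 5 rows:
   ship_days  item customer  price
2         13   mug      Zoe    245
3         10  desk      Ivy    124
4          4  desk      Zoe    216
5         12   fan      Ivy    293
7         11   mug      Zoe     49
group by customer, count of ship_days:
customer
Ivy    2
Zoe    3
Name: ship_days, dtype: int64
reset_index():
  customer  ship_days
0      Ivy          2
1      Zoe          3
sum of column 'ship_days' → 5

5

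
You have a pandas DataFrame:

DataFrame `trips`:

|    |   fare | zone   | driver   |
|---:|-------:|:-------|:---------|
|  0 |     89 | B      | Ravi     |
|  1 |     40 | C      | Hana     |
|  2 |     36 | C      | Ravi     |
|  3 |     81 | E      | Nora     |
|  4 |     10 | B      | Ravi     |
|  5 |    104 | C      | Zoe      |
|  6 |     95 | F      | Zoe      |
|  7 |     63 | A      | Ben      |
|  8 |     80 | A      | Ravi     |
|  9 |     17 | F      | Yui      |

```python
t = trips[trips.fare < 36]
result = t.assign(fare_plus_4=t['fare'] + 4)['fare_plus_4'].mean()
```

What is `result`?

filter rows where fare < 36:
   fare zone driver
4    10    B   Ravi
9    17    F    Yui
add column fare_plus_4 = t['fare'] + 4:
   fare zone driver  fare_plus_4
4    10    B   Ravi           14
9    17    F    Yui           21
Taking the mean of column 'fare_plus_4' gives 17.5.

17.5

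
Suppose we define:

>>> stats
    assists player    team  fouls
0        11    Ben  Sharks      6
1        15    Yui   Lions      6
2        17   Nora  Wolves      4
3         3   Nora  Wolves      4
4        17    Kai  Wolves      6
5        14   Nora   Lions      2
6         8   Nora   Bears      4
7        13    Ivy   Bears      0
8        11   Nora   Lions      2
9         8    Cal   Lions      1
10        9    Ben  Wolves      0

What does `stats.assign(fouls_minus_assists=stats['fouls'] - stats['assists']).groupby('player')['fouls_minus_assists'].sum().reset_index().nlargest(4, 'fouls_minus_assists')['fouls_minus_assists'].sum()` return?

add column fouls_minus_assists = stats['fouls'] - stats['assists']:
    assists player    team  fouls  fouls_minus_assists
0        11    Ben  Sharks      6                   -5
1        15    Yui   Lions      6                   -9
2        17   Nora  Wolves      4                  -13
3         3   Nora  Wolves      4                    1
4        17    Kai  Wolves      6                  -11
5        14   Nora   Lions      2                  -12
6         8   Nora   Bears      4                   -4
7        13    Ivy   Bears      0                  -13
8        11   Nora   Lions      2                   -9
9         8    Cal   Lions      1                   -7
10        9    Ben  Wolves      0                   -9
group by player, sum of fouls_minus_assists:
player
Ben    -14
Cal     -7
Ivy    -13
Kai    -11
Nora   -37
Yui     -9
Name: fouls_minus_assists, dtype: int64
reset_index():
  player  fouls_minus_assists
0    Ben                  -14
1    Cal                   -7
2    Ivy                  -13
3    Kai                  -11
4   Nora                  -37
5    Yui                   -9
take 4 rows with largest fouls_minus_assists:
  player  fouls_minus_assists
1    Cal                   -7
5    Yui                   -9
3    Kai                  -11
2    Ivy                  -13

-40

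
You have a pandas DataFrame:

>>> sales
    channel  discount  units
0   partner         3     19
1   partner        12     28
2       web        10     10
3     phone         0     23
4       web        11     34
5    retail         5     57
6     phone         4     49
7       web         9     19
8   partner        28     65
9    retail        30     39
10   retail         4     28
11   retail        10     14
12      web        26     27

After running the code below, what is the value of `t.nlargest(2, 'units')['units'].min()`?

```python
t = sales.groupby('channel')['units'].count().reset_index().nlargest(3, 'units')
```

4

group by channel, count of units:
channel
partner    3
phone      2
retail     4
web        4
Name: units, dtype: int64
reset_index():
   channel  units
0  partner      3
1    phone      2
2   retail      4
3      web      4
take 3 rows with largest units:
   channel  units
2   retail      4
3      web      4
0  partner      3
take 2 rows with largest units:
  channel  units
2  retail      4
3     web      4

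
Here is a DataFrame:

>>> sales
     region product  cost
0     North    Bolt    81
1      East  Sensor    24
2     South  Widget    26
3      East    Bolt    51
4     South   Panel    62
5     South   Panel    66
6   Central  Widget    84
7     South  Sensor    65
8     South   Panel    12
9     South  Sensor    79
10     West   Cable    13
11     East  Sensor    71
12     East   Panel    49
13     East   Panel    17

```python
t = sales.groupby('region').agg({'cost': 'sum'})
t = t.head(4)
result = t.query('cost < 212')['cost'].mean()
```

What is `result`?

82.5

group by region, sum of cost:
         cost
region       
Central    84
East      212
North      81
South     310
West       13
take first 4 rows:
         cost
region       
Central    84
East      212
North      81
South     310
filter rows where cost < 212:
         cost
region       
Central    84
North      81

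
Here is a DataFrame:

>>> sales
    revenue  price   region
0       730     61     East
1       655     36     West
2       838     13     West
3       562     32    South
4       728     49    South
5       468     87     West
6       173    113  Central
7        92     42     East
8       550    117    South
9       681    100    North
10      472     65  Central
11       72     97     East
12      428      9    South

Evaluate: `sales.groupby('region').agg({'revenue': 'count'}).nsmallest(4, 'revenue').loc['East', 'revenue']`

3

group by region, count of revenue:
         revenue
region          
Central        2
East           3
North          1
South          4
West           3
take 4 rows with smallest revenue:
         revenue
region          
North          1
Central        2
East           3
West           3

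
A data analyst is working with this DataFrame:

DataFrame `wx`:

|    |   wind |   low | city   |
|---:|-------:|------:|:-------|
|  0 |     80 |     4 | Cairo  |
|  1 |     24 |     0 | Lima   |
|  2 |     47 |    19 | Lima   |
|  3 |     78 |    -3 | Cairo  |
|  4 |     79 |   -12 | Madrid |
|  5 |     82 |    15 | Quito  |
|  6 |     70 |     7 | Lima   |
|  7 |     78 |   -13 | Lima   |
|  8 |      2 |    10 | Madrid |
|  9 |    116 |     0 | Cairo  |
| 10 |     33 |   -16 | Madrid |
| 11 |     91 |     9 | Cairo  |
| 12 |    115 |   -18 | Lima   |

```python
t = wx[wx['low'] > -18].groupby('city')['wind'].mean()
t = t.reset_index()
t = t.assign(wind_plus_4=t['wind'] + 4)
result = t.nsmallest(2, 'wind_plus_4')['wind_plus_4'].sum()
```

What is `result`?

100.75

filter rows where low > -18:
    wind  low    city
0     80    4   Cairo
1     24    0    Lima
2     47   19    Lima
3     78   -3   Cairo
4     79  -12  Madrid
5     82   15   Quito
6     70    7    Lima
7     78  -13    Lima
8      2   10  Madrid
9    116    0   Cairo
10    33  -16  Madrid
11    91    9   Cairo
group by city, mean of wind:
city
Cairo     91.25
Lima      54.75
Madrid    38.00
Quito     82.00
Name: wind, dtype: float64
reset_index():
     city   wind
0   Cairo  91.25
1    Lima  54.75
2  Madrid  38.00
3   Quito  82.00
add column wind_plus_4 = t['wind'] + 4:
     city   wind  wind_plus_4
0   Cairo  91.25        95.25
1    Lima  54.75        58.75
2  Madrid  38.00        42.00
3   Quito  82.00        86.00
take 2 rows with smallest wind_plus_4:
     city   wind  wind_plus_4
2  Madrid  38.00        42.00
1    Lima  54.75        58.75
The sum of column 'wind_plus_4' is 100.75.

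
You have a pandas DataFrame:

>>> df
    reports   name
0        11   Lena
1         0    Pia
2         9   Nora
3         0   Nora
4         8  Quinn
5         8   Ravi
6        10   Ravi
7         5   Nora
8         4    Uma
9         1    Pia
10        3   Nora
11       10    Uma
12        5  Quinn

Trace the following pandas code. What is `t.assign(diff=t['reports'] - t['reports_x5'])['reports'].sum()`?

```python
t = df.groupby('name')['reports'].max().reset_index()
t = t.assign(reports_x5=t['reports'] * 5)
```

group by name, max of reports:
name
Lena     11
Nora      9
Pia       1
Quinn     8
Ravi     10
Uma      10
Name: reports, dtype: int64
reset_index():
    name  reports
0   Lena       11
1   Nora        9
2    Pia        1
3  Quinn        8
4   Ravi       10
5    Uma       10
add column reports_x5 = t['reports'] * 5:
    name  reports  reports_x5
0   Lena       11          55
1   Nora        9          45
2    Pia        1           5
3  Quinn        8          40
4   Ravi       10          50
5    Uma       10          50
add column diff = t['reports'] - t['reports_x5']:
    name  reports  reports_x5  diff
0   Lena       11          55   -44
1   Nora        9          45   -36
2    Pia        1           5    -4
3  Quinn        8          40   -32
4   Ravi       10          50   -40
5    Uma       10          50   -40

49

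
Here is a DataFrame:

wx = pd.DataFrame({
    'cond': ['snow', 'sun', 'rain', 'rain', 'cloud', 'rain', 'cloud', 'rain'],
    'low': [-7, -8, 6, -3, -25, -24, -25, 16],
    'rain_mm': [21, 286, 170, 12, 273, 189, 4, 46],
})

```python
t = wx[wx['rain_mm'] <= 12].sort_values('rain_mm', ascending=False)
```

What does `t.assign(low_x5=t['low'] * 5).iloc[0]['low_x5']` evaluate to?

filter rows where rain_mm <= 12:
    cond  low  rain_mm
3   rain   -3       12
6  cloud  -25        4
sort by rain_mm descending:
    cond  low  rain_mm
3   rain   -3       12
6  cloud  -25        4
add column low_x5 = t['low'] * 5:
    cond  low  rain_mm  low_x5
3   rain   -3       12     -15
6  cloud  -25        4    -125
value at position 0, column 'low_x5' → -15

-15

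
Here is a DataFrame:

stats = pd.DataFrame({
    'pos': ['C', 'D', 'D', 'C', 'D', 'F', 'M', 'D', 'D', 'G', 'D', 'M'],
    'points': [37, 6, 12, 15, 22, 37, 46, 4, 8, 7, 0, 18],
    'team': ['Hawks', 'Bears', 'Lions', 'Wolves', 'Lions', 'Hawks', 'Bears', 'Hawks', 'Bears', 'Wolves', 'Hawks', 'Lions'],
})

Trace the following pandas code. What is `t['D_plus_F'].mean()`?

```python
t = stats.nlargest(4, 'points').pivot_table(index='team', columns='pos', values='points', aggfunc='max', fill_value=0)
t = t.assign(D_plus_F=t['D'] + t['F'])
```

take 4 rows with largest points:
  pos  points   team
6   M      46  Bears
0   C      37  Hawks
5   F      37  Hawks
4   D      22  Lions
pivot: rows=team, cols=pos, max(points):
pos     C   D   F   M
team                 
Bears   0   0   0  46
Hawks  37   0  37   0
Lions   0  22   0   0
add column D_plus_F = t['D'] + t['F']:
pos     C   D   F   M  D_plus_F
team                           
Bears   0   0   0  46         0
Hawks  37   0  37   0        37
Lions   0  22   0   0        22
mean of column 'D_plus_F' → 19.6666666667

19.6666666667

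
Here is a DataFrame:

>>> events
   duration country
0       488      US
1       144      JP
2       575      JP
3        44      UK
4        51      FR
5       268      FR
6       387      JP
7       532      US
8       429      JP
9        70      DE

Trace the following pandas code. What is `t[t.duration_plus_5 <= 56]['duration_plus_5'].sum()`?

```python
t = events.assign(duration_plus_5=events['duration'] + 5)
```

105

add column duration_plus_5 = events['duration'] + 5:
   duration country  duration_plus_5
0       488      US              493
1       144      JP              149
2       575      JP              580
3        44      UK               49
4        51      FR               56
5       268      FR              273
6       387      JP              392
7       532      US              537
8       429      JP              434
9        70      DE               75
filter rows where duration_plus_5 <= 56:
   duration country  duration_plus_5
3        44      UK               49
4        51      FR               56
sum of column 'duration_plus_5' → 105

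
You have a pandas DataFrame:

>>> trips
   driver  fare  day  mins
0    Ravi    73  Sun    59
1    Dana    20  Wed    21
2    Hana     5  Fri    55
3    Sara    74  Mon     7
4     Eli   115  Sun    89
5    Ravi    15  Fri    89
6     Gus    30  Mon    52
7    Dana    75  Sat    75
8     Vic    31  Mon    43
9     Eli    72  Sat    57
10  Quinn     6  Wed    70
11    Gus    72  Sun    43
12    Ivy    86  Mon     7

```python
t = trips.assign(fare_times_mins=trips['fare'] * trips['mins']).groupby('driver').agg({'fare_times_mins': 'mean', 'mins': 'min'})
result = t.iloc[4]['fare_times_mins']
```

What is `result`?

add column fare_times_mins = trips['fare'] * trips['mins']:
   driver  fare  day  mins  fare_times_mins
0    Ravi    73  Sun    59             4307
1    Dana    20  Wed    21              420
2    Hana     5  Fri    55              275
3    Sara    74  Mon     7              518
4     Eli   115  Sun    89            10235
5    Ravi    15  Fri    89             1335
6     Gus    30  Mon    52             1560
7    Dana    75  Sat    75             5625
8     Vic    31  Mon    43             1333
9     Eli    72  Sat    57             4104
10  Quinn     6  Wed    70              420
11    Gus    72  Sun    43             3096
12    Ivy    86  Mon     7              602
group by driver: mean(fare_times_mins), min(mins):
        fare_times_mins  mins
driver                       
Dana             3022.5    21
Eli              7169.5    57
Gus              2328.0    43
Hana              275.0    55
Ivy               602.0     7
Quinn             420.0    70
Ravi             2821.0    59
Sara              518.0     7
Vic              1333.0    43

602.0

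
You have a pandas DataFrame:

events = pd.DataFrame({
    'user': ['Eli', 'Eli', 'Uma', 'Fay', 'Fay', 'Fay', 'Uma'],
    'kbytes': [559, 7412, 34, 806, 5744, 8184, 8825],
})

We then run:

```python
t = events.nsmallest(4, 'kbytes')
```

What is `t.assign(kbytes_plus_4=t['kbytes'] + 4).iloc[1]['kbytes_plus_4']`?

563

take 4 rows with smallest kbytes:
  user  kbytes
2  Uma      34
0  Eli     559
3  Fay     806
4  Fay    5744
add column kbytes_plus_4 = t['kbytes'] + 4:
  user  kbytes  kbytes_plus_4
2  Uma      34             38
0  Eli     559            563
3  Fay     806            810
4  Fay    5744           5748
value at position 1, column 'kbytes_plus_4' → 563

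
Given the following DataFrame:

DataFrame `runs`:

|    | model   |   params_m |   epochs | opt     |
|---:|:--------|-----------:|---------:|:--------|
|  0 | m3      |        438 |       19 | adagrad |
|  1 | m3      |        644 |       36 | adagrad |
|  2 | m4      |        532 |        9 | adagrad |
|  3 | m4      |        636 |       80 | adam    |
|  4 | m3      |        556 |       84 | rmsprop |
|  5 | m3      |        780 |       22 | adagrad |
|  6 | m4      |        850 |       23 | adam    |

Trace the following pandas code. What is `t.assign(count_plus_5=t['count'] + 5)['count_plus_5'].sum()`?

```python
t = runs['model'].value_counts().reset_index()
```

17

value_counts of model:
model
m3    4
m4    3
Name: count, dtype: int64
reset_index():
  model  count
0    m3      4
1    m4      3
add column count_plus_5 = t['count'] + 5:
  model  count  count_plus_5
0    m3      4             9
1    m4      3             8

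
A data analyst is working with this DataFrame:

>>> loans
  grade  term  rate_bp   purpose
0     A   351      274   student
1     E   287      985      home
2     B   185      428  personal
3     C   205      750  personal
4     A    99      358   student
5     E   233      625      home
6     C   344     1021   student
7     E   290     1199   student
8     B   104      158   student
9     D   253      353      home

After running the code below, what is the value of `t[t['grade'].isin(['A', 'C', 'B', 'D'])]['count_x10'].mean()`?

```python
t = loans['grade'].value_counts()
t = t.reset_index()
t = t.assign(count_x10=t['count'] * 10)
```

value_counts of grade:
grade
E    3
A    2
B    2
C    2
D    1
Name: count, dtype: int64
reset_index():
  grade  count
0     E      3
1     A      2
2     B      2
3     C      2
4     D      1
add column count_x10 = t['count'] * 10:
  grade  count  count_x10
0     E      3         30
1     A      2         20
2     B      2         20
3     C      2         20
4     D      1         10
filter rows where grade in ['A', 'C', 'B', 'D']:
  grade  count  count_x10
1     A      2         20
2     B      2         20
3     C      2         20
4     D      1         10
Then the mean of column 'count_x10': 17.5

17.5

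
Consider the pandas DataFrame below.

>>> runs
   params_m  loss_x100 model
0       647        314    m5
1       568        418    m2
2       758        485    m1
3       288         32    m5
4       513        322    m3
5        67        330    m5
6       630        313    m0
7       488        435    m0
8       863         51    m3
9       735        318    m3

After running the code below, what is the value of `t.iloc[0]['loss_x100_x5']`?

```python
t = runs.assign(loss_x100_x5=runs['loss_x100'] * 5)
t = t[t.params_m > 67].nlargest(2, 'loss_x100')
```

2425

add column loss_x100_x5 = runs['loss_x100'] * 5:
   params_m  loss_x100 model  loss_x100_x5
0       647        314    m5          1570
1       568        418    m2          2090
2       758        485    m1          2425
3       288         32    m5           160
4       513        322    m3          1610
5        67        330    m5          1650
6       630        313    m0          1565
7       488        435    m0          2175
8       863         51    m3           255
9       735        318    m3          1590
filter rows where params_m > 67:
   params_m  loss_x100 model  loss_x100_x5
0       647        314    m5          1570
1       568        418    m2          2090
2       758        485    m1          2425
3       288         32    m5           160
4       513        322    m3          1610
6       630        313    m0          1565
7       488        435    m0          2175
8       863         51    m3           255
9       735        318    m3          1590
take 2 rows with largest loss_x100:
   params_m  loss_x100 model  loss_x100_x5
2       758        485    m1          2425
7       488        435    m0          2175
value at position 0, column 'loss_x100_x5' → 2425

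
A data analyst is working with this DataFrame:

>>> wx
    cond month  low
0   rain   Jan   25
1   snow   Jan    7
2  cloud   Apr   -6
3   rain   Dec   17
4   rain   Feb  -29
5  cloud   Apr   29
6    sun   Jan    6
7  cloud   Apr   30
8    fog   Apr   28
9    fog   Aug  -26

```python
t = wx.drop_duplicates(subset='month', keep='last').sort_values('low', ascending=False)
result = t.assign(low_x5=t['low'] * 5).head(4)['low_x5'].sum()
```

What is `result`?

125

drop duplicate month (keep=last):
   cond month  low
3  rain   Dec   17
4  rain   Feb  -29
6   sun   Jan    6
8   fog   Apr   28
9   fog   Aug  -26
sort by low descending:
   cond month  low
8   fog   Apr   28
3  rain   Dec   17
6   sun   Jan    6
9   fog   Aug  -26
4  rain   Feb  -29
add column low_x5 = t['low'] * 5:
   cond month  low  low_x5
8   fog   Apr   28     140
3  rain   Dec   17      85
6   sun   Jan    6      30
9   fog   Aug  -26    -130
4  rain   Feb  -29    -145
take first 4 rows:
   cond month  low  low_x5
8   fog   Apr   28     140
3  rain   Dec   17      85
6   sun   Jan    6      30
9   fog   Aug  -26    -130
Hence 125.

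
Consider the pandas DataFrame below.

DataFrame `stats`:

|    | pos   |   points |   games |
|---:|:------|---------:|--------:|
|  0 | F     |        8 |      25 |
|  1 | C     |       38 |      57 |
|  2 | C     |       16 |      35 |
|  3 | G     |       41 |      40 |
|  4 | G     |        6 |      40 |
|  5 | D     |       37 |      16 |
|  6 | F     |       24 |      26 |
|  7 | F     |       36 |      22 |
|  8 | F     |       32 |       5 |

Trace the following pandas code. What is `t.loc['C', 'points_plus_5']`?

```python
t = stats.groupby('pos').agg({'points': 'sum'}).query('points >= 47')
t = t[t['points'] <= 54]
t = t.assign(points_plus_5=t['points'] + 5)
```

group by pos, sum of points:
     points
pos        
C        54
D        37
F       100
G        47
filter rows where points >= 47:
     points
pos        
C        54
F       100
G        47
filter rows where points <= 54:
     points
pos        
C        54
G        47
add column points_plus_5 = t['points'] + 5:
     points  points_plus_5
pos                       
C        54             59
G        47             52

59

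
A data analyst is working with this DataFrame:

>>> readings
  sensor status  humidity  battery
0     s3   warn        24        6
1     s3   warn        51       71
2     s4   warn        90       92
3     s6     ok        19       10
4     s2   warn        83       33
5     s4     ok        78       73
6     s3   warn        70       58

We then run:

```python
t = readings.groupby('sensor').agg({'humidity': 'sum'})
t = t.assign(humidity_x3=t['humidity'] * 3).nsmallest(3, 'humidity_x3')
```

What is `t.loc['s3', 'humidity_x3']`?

group by sensor, sum of humidity:
        humidity
sensor          
s2            83
s3           145
s4           168
s6            19
add column humidity_x3 = t['humidity'] * 3:
        humidity  humidity_x3
sensor                       
s2            83          249
s3           145          435
s4           168          504
s6            19           57
take 3 rows with smallest humidity_x3:
        humidity  humidity_x3
sensor                       
s6            19           57
s2            83          249
s3           145          435
Hence 435.

435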